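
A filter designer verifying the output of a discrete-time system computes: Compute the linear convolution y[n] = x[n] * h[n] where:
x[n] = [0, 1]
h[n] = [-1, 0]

y[n] = sum_k x[k]*h[n-k]. Output length = len(x) + len(h) - 1 = 2 + 2 - 1 = 3.
y[0] = 0*-1 = 0
y[1] = 1*-1 + 0*0 = -1
y[2] = 1*0 = 0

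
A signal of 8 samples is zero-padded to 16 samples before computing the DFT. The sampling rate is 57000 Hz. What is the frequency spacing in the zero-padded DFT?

Original DFT: N = 8, resolution = f_s/N = 57000/8 = 7125 Hz
Zero-padded DFT: N = 16, resolution = f_s/N = 57000/16 = 7125/2 Hz
Zero-padding interpolates the spectrum (finer frequency grid)
but does NOT improve the true spectral resolution (ability to resolve close frequencies).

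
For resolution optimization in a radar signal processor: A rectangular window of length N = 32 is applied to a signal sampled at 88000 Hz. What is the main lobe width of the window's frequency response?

For a rectangular window of length N,
the main lobe width in frequency is 2*f_s/N.
= 2*88000/32 = 5500 Hz
This determines the minimum frequency separation for resolving two sinusoids.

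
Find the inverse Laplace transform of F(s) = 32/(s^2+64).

Standard pair: w/(s^2+w^2) <-> sin(wt)*u(t)
Recognize w^2 = 64, so w = 8; numerator 32 = 4*8.
f(t) = 4*sin(8t)*u(t)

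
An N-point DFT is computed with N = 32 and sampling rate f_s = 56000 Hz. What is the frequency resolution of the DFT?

DFT frequency resolution = f_s / N
= 56000 / 32 = 1750 Hz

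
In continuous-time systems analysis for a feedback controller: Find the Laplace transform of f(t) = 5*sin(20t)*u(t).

Standard pair: sin(wt)*u(t) <-> w/(s^2+w^2)
With w = 20: L{5*sin(20t)*u(t)} = 100/(s^2+400)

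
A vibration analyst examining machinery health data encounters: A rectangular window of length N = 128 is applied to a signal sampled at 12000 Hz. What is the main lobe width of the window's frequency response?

For a rectangular window of length N,
the main lobe width in frequency is 2*f_s/N.
= 2*12000/128 = 375/2 Hz
This determines the minimum frequency separation for resolving two sinusoids.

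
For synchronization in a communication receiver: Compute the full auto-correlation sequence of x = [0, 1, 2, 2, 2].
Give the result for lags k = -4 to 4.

r_xx[k] = sum_m x[m]*x[m+k], indexed from 0, for k = -4 to 4:
  r_xx[-4] = x[4]*x[0] = 0
  r_xx[-3] = x[3]*x[0] + x[4]*x[1] = 2
  r_xx[-2] = x[2]*x[0] + x[3]*x[1] + x[4]*x[2] = 6
  r_xx[-1] = x[1]*x[0] + x[2]*x[1] + x[3]*x[2] + x[4]*x[3] = 10
  r_xx[0] = x[0]*x[0] + x[1]*x[1] + x[2]*x[2] + x[3]*x[3] + x[4]*x[4] = 13
  r_xx[1] = x[0]*x[1] + x[1]*x[2] + x[2]*x[3] + x[3]*x[4] = 10
  r_xx[2] = x[0]*x[2] + x[1]*x[3] + x[2]*x[4] = 6
  r_xx[3] = x[0]*x[3] + x[1]*x[4] = 2
  r_xx[4] = x[0]*x[4] = 0
r_xx = [0, 2, 6, 10, 13, 10, 6, 2, 0]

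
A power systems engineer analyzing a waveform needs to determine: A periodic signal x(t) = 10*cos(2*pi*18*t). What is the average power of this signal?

Average power of A*cos(wt) is A^2/2.
P = 10^2 / 2 = 100/2 = 50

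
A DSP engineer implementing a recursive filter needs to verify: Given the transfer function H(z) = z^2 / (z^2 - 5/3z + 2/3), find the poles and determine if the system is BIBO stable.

Poles are roots of the denominator: z^2 - 5/3z + 2/3 = 0.
Quadratic formula: z = [-(-5/3) +/- sqrt((-5/3)^2 - 4*(2/3))] / 2
Discriminant = 25/9 - 8/3 = 1/9; sqrt = 1/3.
z = (5/3 +/- 1/3) / 2 => z = 1 or z = 2/3.
|p1| = 1, |p2| = 2/3.
For BIBO stability, all poles must lie inside the unit circle (|p| < 1).
System is UNSTABLE since at least one |p| >= 1.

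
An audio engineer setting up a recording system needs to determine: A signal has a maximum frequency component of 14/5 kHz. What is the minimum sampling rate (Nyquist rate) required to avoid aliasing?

By the Nyquist-Shannon sampling theorem,
the minimum sampling rate (Nyquist rate) must be at least 2 * f_max.
Nyquist rate = 2 * 14/5 kHz = 28/5 kHz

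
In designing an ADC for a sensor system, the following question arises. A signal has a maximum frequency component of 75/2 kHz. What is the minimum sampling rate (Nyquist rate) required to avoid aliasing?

By the Nyquist-Shannon sampling theorem,
the minimum sampling rate (Nyquist rate) must be at least 2 * f_max.
Nyquist rate = 2 * 75/2 kHz = 75 kHz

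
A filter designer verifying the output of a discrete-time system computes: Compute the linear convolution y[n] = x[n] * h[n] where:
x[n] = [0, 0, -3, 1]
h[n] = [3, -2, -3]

y[n] = sum_k x[k]*h[n-k]. Output length = len(x) + len(h) - 1 = 4 + 3 - 1 = 6.
y[0] = 0*3 = 0
y[1] = 0*3 + 0*-2 = 0
y[2] = -3*3 + 0*-2 + 0*-3 = -9
y[3] = 1*3 + -3*-2 + 0*-3 = 9
y[4] = 1*-2 + -3*-3 = 7
y[5] = 1*-3 = -3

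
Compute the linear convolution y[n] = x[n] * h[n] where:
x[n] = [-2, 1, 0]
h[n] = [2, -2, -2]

y[n] = sum_k x[k]*h[n-k]. Output length = len(x) + len(h) - 1 = 3 + 3 - 1 = 5.
y[0] = -2*2 = -4
y[1] = 1*2 + -2*-2 = 6
y[2] = 0*2 + 1*-2 + -2*-2 = 2
y[3] = 0*-2 + 1*-2 = -2
y[4] = 0*-2 = 0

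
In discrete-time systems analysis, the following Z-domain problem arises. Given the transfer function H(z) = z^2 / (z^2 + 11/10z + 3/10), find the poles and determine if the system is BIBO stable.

Poles are roots of the denominator: z^2 + 11/10z + 3/10 = 0.
Quadratic formula: z = [-(11/10) +/- sqrt((11/10)^2 - 4*(3/10))] / 2
Discriminant = 121/100 - 6/5 = 1/100; sqrt = 1/10.
z = (-11/10 +/- 1/10) / 2 => z = -1/2 or z = -3/5.
|p1| = 1/2, |p2| = 3/5.
For BIBO stability, all poles must lie inside the unit circle (|p| < 1).
System is STABLE since both |p| < 1.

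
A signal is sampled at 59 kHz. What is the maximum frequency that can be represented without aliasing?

The maximum frequency that can be represented without aliasing
is the Nyquist frequency: f_max = f_s / 2 = 59 kHz / 2 = 59/2 kHz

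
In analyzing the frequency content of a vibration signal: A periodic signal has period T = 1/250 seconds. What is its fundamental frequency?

The fundamental frequency is the reciprocal of the period.
f = 1/T = 1/(1/250) = 250 Hz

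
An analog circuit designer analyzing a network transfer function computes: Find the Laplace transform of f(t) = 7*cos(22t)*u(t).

Standard pair: cos(wt)*u(t) <-> s/(s^2+w^2)
With w = 22: L{7*cos(22t)*u(t)} = 7s/(s^2+484)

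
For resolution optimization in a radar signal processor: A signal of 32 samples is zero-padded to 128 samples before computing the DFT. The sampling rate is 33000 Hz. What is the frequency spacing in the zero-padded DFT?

Original DFT: N = 32, resolution = f_s/N = 33000/32 = 4125/4 Hz
Zero-padded DFT: N = 128, resolution = f_s/N = 33000/128 = 4125/16 Hz
Zero-padding interpolates the spectrum (finer frequency grid)
but does NOT improve the true spectral resolution (ability to resolve close frequencies).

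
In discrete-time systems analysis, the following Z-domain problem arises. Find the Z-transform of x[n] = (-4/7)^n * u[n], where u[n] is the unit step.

The Z-transform of a^n * u[n] is z/(z-a) for |z| > |a|.
Here a = -4/7, so X(z) = z/(z - (-4/7)) = 7z/(7z + 4)
ROC: |z| > 4/7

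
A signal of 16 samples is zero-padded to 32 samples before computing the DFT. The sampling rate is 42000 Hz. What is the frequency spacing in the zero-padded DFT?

Original DFT: N = 16, resolution = f_s/N = 42000/16 = 2625 Hz
Zero-padded DFT: N = 32, resolution = f_s/N = 42000/32 = 2625/2 Hz
Zero-padding interpolates the spectrum (finer frequency grid)
but does NOT improve the true spectral resolution (ability to resolve close frequencies).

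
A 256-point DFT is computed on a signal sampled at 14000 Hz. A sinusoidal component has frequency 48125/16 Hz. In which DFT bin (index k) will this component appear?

DFT frequency resolution = f_s/N = 14000/256 = 875/16 Hz
Bin index k = f_signal / resolution = 48125/16 / 875/16 = 55
The signal frequency 48125/16 Hz falls in DFT bin k = 55.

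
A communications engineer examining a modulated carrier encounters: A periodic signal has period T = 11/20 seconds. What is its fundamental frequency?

The fundamental frequency is the reciprocal of the period.
f = 1/T = 1/(11/20) = 20/11 Hz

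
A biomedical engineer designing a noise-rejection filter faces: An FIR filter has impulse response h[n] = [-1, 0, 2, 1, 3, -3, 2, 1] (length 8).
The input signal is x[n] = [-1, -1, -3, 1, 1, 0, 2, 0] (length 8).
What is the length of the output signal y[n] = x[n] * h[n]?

For linear convolution, the output length is:
len(y) = len(x) + len(h) - 1 = 8 + 8 - 1 = 15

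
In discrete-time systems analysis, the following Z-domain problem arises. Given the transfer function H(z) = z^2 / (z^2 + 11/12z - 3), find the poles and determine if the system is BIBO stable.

Poles are roots of the denominator: z^2 + 11/12z - 3 = 0.
Quadratic formula: z = [-(11/12) +/- sqrt((11/12)^2 - 4*(-3))] / 2
Discriminant = 121/144 + 12 = 1849/144; sqrt = 43/12.
z = (-11/12 +/- 43/12) / 2 => z = 4/3 or z = -9/4.
|p1| = 4/3, |p2| = 9/4.
For BIBO stability, all poles must lie inside the unit circle (|p| < 1).
System is UNSTABLE since at least one |p| >= 1.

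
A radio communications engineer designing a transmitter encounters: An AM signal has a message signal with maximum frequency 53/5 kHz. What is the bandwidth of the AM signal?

In AM (double-sideband), the bandwidth is twice the message frequency.
BW = 2 * f_m = 2 * 53/5 kHz = 106/5 kHz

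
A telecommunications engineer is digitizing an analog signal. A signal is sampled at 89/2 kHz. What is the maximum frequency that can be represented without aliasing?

The maximum frequency that can be represented without aliasing
is the Nyquist frequency: f_max = f_s / 2 = 89/2 kHz / 2 = 89/4 kHz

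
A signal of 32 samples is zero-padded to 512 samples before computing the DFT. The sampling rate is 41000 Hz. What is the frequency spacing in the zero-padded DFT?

Original DFT: N = 32, resolution = f_s/N = 41000/32 = 5125/4 Hz
Zero-padded DFT: N = 512, resolution = f_s/N = 41000/512 = 5125/64 Hz
Zero-padding interpolates the spectrum (finer frequency grid)
but does NOT improve the true spectral resolution (ability to resolve close frequencies).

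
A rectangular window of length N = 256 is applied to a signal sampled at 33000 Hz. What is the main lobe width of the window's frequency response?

For a rectangular window of length N,
the main lobe width in frequency is 2*f_s/N.
= 2*33000/256 = 4125/16 Hz
This determines the minimum frequency separation for resolving two sinusoids.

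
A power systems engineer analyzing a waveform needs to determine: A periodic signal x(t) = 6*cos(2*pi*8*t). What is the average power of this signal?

Average power of A*cos(wt) is A^2/2.
P = 6^2 / 2 = 36/2 = 18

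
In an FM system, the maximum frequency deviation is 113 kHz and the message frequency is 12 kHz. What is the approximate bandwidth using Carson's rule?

Carson's rule: BW = 2*(delta_f + f_m)
= 2*(113 + 12) kHz = 250 kHz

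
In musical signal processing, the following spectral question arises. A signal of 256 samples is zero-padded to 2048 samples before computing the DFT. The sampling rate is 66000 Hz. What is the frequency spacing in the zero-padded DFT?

Original DFT: N = 256, resolution = f_s/N = 66000/256 = 4125/16 Hz
Zero-padded DFT: N = 2048, resolution = f_s/N = 66000/2048 = 4125/128 Hz
Zero-padding interpolates the spectrum (finer frequency grid)
but does NOT improve the true spectral resolution (ability to resolve close frequencies).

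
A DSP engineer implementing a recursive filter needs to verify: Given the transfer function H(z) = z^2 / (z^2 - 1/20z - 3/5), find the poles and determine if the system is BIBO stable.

Poles are roots of the denominator: z^2 - 1/20z - 3/5 = 0.
Quadratic formula: z = [-(-1/20) +/- sqrt((-1/20)^2 - 4*(-3/5))] / 2
Discriminant = 1/400 + 12/5 = 961/400; sqrt = 31/20.
z = (1/20 +/- 31/20) / 2 => z = 4/5 or z = -3/4.
|p1| = 4/5, |p2| = 3/4.
For BIBO stability, all poles must lie inside the unit circle (|p| < 1).
System is STABLE since both |p| < 1.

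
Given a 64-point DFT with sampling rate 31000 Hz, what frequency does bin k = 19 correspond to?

The frequency of DFT bin k is: f_k = k * f_s / N
f_19 = 19 * 31000 / 64 = 73625/8 Hz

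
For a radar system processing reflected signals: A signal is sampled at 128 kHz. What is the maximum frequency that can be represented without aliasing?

The maximum frequency that can be represented without aliasing
is the Nyquist frequency: f_max = f_s / 2 = 128 kHz / 2 = 64 kHz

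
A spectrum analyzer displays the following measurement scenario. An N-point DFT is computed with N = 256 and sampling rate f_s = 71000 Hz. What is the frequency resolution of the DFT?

DFT frequency resolution = f_s / N
= 71000 / 256 = 8875/32 Hz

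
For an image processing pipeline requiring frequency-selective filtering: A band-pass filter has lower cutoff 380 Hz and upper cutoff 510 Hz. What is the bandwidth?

Bandwidth = f_high - f_low
= 510 Hz - 380 Hz = 130 Hz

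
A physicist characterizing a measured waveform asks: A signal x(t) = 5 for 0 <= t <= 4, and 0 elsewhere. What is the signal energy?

Energy = integral of |x(t)|^2 dt over the signal duration
= 5^2 * 4 = 25 * 4 = 100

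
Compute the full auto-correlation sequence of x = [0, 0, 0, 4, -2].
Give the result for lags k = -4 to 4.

r_xx[k] = sum_m x[m]*x[m+k], indexed from 0, for k = -4 to 4:
  r_xx[-4] = x[4]*x[0] = 0
  r_xx[-3] = x[3]*x[0] + x[4]*x[1] = 0
  r_xx[-2] = x[2]*x[0] + x[3]*x[1] + x[4]*x[2] = 0
  r_xx[-1] = x[1]*x[0] + x[2]*x[1] + x[3]*x[2] + x[4]*x[3] = -8
  r_xx[0] = x[0]*x[0] + x[1]*x[1] + x[2]*x[2] + x[3]*x[3] + x[4]*x[4] = 20
  r_xx[1] = x[0]*x[1] + x[1]*x[2] + x[2]*x[3] + x[3]*x[4] = -8
  r_xx[2] = x[0]*x[2] + x[1]*x[3] + x[2]*x[4] = 0
  r_xx[3] = x[0]*x[3] + x[1]*x[4] = 0
  r_xx[4] = x[0]*x[4] = 0
r_xx = [0, 0, 0, -8, 20, -8, 0, 0, 0]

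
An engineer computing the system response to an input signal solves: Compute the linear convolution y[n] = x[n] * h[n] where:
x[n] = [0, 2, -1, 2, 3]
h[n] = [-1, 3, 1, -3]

y[n] = sum_k x[k]*h[n-k]. Output length = len(x) + len(h) - 1 = 5 + 4 - 1 = 8.
y[0] = 0*-1 = 0
y[1] = 2*-1 + 0*3 = -2
y[2] = -1*-1 + 2*3 + 0*1 = 7
y[3] = 2*-1 + -1*3 + 2*1 + 0*-3 = -3
y[4] = 3*-1 + 2*3 + -1*1 + 2*-3 = -4
y[5] = 3*3 + 2*1 + -1*-3 = 14
y[6] = 3*1 + 2*-3 = -3
y[7] = 3*-3 = -9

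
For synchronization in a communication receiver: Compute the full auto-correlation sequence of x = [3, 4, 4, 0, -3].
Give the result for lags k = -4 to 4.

r_xx[k] = sum_m x[m]*x[m+k], indexed from 0, for k = -4 to 4:
  r_xx[-4] = x[4]*x[0] = -9
  r_xx[-3] = x[3]*x[0] + x[4]*x[1] = -12
  r_xx[-2] = x[2]*x[0] + x[3]*x[1] + x[4]*x[2] = 0
  r_xx[-1] = x[1]*x[0] + x[2]*x[1] + x[3]*x[2] + x[4]*x[3] = 28
  r_xx[0] = x[0]*x[0] + x[1]*x[1] + x[2]*x[2] + x[3]*x[3] + x[4]*x[4] = 50
  r_xx[1] = x[0]*x[1] + x[1]*x[2] + x[2]*x[3] + x[3]*x[4] = 28
  r_xx[2] = x[0]*x[2] + x[1]*x[3] + x[2]*x[4] = 0
  r_xx[3] = x[0]*x[3] + x[1]*x[4] = -12
  r_xx[4] = x[0]*x[4] = -9
r_xx = [-9, -12, 0, 28, 50, 28, 0, -12, -9]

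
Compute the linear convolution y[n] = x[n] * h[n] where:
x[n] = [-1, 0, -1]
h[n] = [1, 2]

y[n] = sum_k x[k]*h[n-k]. Output length = len(x) + len(h) - 1 = 3 + 2 - 1 = 4.
y[0] = -1*1 = -1
y[1] = 0*1 + -1*2 = -2
y[2] = -1*1 + 0*2 = -1
y[3] = -1*2 = -2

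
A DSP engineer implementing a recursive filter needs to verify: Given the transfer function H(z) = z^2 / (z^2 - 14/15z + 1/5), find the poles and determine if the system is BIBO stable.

Poles are roots of the denominator: z^2 - 14/15z + 1/5 = 0.
Quadratic formula: z = [-(-14/15) +/- sqrt((-14/15)^2 - 4*(1/5))] / 2
Discriminant = 196/225 - 4/5 = 16/225; sqrt = 4/15.
z = (14/15 +/- 4/15) / 2 => z = 3/5 or z = 1/3.
|p1| = 3/5, |p2| = 1/3.
For BIBO stability, all poles must lie inside the unit circle (|p| < 1).
System is STABLE since both |p| < 1.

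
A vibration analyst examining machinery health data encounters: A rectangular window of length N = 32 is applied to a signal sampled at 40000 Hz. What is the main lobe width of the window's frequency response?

For a rectangular window of length N,
the main lobe width in frequency is 2*f_s/N.
= 2*40000/32 = 2500 Hz
This determines the minimum frequency separation for resolving two sinusoids.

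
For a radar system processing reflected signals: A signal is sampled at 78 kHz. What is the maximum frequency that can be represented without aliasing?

The maximum frequency that can be represented without aliasing
is the Nyquist frequency: f_max = f_s / 2 = 78 kHz / 2 = 39 kHz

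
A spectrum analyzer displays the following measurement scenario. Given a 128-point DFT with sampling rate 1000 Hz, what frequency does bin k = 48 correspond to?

The frequency of DFT bin k is: f_k = k * f_s / N
f_48 = 48 * 1000 / 128 = 375 Hz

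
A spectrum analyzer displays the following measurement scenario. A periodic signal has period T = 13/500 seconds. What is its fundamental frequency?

The fundamental frequency is the reciprocal of the period.
f = 1/T = 1/(13/500) = 500/13 Hz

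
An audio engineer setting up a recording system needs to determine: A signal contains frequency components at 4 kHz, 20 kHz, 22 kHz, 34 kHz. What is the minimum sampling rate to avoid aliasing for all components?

The highest frequency component is f_max = 34 kHz.
Nyquist rate = 2 * f_max = 2 * 34 kHz = 68 kHz.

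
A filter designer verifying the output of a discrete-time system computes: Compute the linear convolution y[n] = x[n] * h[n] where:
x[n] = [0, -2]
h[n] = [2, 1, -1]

y[n] = sum_k x[k]*h[n-k]. Output length = len(x) + len(h) - 1 = 2 + 3 - 1 = 4.
y[0] = 0*2 = 0
y[1] = -2*2 + 0*1 = -4
y[2] = -2*1 + 0*-1 = -2
y[3] = -2*-1 = 2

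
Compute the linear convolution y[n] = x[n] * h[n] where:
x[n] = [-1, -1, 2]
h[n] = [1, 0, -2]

y[n] = sum_k x[k]*h[n-k]. Output length = len(x) + len(h) - 1 = 3 + 3 - 1 = 5.
y[0] = -1*1 = -1
y[1] = -1*1 + -1*0 = -1
y[2] = 2*1 + -1*0 + -1*-2 = 4
y[3] = 2*0 + -1*-2 = 2
y[4] = 2*-2 = -4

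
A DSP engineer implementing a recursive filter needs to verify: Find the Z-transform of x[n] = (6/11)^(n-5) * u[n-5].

Time-shifting property: if X(z) = Z{x[n]}, then Z{x[n-d]} = z^(-d) * X(z)
X(z) = z/(z - 6/11) for x[n] = (6/11)^n * u[n]
Z{x[n-5]} = z^(-5) * z/(z - 6/11) = z^(-4)/(z - 6/11)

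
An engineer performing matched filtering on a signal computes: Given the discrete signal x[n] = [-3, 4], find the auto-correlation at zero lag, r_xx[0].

The auto-correlation at zero lag r_xx[0] equals the signal energy.
r_xx[0] = sum of x[n]^2 = (-3)^2 + 4^2
= 9 + 16 = 25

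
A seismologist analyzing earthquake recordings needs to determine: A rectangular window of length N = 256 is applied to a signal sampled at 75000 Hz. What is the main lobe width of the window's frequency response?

For a rectangular window of length N,
the main lobe width in frequency is 2*f_s/N.
= 2*75000/256 = 9375/16 Hz
This determines the minimum frequency separation for resolving two sinusoids.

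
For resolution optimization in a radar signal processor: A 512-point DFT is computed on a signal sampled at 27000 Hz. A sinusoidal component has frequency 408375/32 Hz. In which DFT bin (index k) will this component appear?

DFT frequency resolution = f_s/N = 27000/512 = 3375/64 Hz
Bin index k = f_signal / resolution = 408375/32 / 3375/64 = 242
The signal frequency 408375/32 Hz falls in DFT bin k = 242.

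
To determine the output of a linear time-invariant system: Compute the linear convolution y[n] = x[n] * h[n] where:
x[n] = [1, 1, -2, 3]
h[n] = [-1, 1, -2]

y[n] = sum_k x[k]*h[n-k]. Output length = len(x) + len(h) - 1 = 4 + 3 - 1 = 6.
y[0] = 1*-1 = -1
y[1] = 1*-1 + 1*1 = 0
y[2] = -2*-1 + 1*1 + 1*-2 = 1
y[3] = 3*-1 + -2*1 + 1*-2 = -7
y[4] = 3*1 + -2*-2 = 7
y[5] = 3*-2 = -6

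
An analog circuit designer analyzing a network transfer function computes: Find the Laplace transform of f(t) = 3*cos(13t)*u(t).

Standard pair: cos(wt)*u(t) <-> s/(s^2+w^2)
With w = 13: L{3*cos(13t)*u(t)} = 3s/(s^2+169)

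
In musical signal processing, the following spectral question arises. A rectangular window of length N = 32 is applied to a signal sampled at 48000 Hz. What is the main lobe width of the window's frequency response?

For a rectangular window of length N,
the main lobe width in frequency is 2*f_s/N.
= 2*48000/32 = 3000 Hz
This determines the minimum frequency separation for resolving two sinusoids.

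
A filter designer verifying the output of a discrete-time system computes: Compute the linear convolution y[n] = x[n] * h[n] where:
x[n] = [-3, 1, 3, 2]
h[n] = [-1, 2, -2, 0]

y[n] = sum_k x[k]*h[n-k]. Output length = len(x) + len(h) - 1 = 4 + 4 - 1 = 7.
y[0] = -3*-1 = 3
y[1] = 1*-1 + -3*2 = -7
y[2] = 3*-1 + 1*2 + -3*-2 = 5
y[3] = 2*-1 + 3*2 + 1*-2 + -3*0 = 2
y[4] = 2*2 + 3*-2 + 1*0 = -2
y[5] = 2*-2 + 3*0 = -4
y[6] = 2*0 = 0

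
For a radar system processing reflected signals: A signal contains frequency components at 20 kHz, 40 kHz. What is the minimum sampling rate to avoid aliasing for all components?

The highest frequency component is f_max = 40 kHz.
Nyquist rate = 2 * f_max = 2 * 40 kHz = 80 kHz.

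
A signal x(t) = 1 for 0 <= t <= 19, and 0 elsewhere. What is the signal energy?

Energy = integral of |x(t)|^2 dt over the signal duration
= 1^2 * 19 = 1 * 19 = 19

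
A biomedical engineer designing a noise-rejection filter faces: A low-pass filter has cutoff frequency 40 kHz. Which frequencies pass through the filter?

A low-pass filter passes all frequencies below the cutoff frequency 40 kHz and attenuates higher frequencies.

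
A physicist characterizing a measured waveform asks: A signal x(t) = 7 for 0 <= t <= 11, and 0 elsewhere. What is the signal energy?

Energy = integral of |x(t)|^2 dt over the signal duration
= 7^2 * 11 = 49 * 11 = 539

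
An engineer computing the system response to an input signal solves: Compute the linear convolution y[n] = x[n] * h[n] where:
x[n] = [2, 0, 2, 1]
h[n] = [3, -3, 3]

y[n] = sum_k x[k]*h[n-k]. Output length = len(x) + len(h) - 1 = 4 + 3 - 1 = 6.
y[0] = 2*3 = 6
y[1] = 0*3 + 2*-3 = -6
y[2] = 2*3 + 0*-3 + 2*3 = 12
y[3] = 1*3 + 2*-3 + 0*3 = -3
y[4] = 1*-3 + 2*3 = 3
y[5] = 1*3 = 3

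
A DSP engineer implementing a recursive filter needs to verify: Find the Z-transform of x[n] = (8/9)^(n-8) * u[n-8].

Time-shifting property: if X(z) = Z{x[n]}, then Z{x[n-d]} = z^(-d) * X(z)
X(z) = z/(z - 8/9) for x[n] = (8/9)^n * u[n]
Z{x[n-8]} = z^(-8) * z/(z - 8/9) = z^(-7)/(z - 8/9)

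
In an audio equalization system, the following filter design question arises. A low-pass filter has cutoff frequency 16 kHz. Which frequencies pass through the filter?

A low-pass filter passes all frequencies below the cutoff frequency 16 kHz and attenuates higher frequencies.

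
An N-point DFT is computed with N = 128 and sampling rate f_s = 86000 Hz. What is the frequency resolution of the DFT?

DFT frequency resolution = f_s / N
= 86000 / 128 = 5375/8 Hz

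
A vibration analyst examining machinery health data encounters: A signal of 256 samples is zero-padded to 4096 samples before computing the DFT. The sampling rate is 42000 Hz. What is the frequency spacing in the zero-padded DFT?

Original DFT: N = 256, resolution = f_s/N = 42000/256 = 2625/16 Hz
Zero-padded DFT: N = 4096, resolution = f_s/N = 42000/4096 = 2625/256 Hz
Zero-padding interpolates the spectrum (finer frequency grid)
but does NOT improve the true spectral resolution (ability to resolve close frequencies).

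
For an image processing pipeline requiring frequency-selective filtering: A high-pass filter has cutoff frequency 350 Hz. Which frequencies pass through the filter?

A high-pass filter passes all frequencies above the cutoff frequency 350 Hz and attenuates lower frequencies.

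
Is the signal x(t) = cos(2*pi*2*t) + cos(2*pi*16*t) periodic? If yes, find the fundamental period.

f1 = 2 Hz, f2 = 16 Hz
Period T1 = 1/2, T2 = 1/16
Ratio T1/T2 = 16/2, which is rational.
The signal is periodic with fundamental period T = 1/GCD(2,16) = 1/2 s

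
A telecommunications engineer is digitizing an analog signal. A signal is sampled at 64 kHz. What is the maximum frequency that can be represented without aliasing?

The maximum frequency that can be represented without aliasing
is the Nyquist frequency: f_max = f_s / 2 = 64 kHz / 2 = 32 kHz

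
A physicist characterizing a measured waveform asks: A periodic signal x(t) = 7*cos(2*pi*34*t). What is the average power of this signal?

Average power of A*cos(wt) is A^2/2.
P = 7^2 / 2 = 49/2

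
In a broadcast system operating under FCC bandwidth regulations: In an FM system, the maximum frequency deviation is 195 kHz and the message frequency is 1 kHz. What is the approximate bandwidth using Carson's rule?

Carson's rule: BW = 2*(delta_f + f_m)
= 2*(195 + 1) kHz = 392 kHz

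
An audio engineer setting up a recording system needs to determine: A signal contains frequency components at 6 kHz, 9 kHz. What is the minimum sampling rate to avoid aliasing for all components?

The highest frequency component is f_max = 9 kHz.
Nyquist rate = 2 * f_max = 2 * 9 kHz = 18 kHz.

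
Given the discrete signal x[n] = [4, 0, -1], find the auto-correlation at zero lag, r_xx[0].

The auto-correlation at zero lag r_xx[0] equals the signal energy.
r_xx[0] = sum of x[n]^2 = 4^2 + 0^2 + (-1)^2
= 16 + 0 + 1 = 17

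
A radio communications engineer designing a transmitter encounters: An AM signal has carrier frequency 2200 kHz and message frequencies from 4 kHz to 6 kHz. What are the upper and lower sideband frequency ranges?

Upper sideband (USB) = fc + [fm_low, fm_high] = 2200 + [4, 6] = [2204, 2206] kHz
Lower sideband (LSB) = fc - [fm_high, fm_low] = 2200 - [6, 4] = [2194, 2196] kHz
Total occupied spectrum: 2194 kHz to 2206 kHz (plus carrier at 2200 kHz)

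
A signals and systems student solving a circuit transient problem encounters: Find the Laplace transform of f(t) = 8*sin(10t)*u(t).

Standard pair: sin(wt)*u(t) <-> w/(s^2+w^2)
With w = 10: L{8*sin(10t)*u(t)} = 80/(s^2+100)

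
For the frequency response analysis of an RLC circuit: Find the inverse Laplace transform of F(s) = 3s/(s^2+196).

Standard pair: s/(s^2+w^2) <-> cos(wt)*u(t)
With k=3, w=14: f(t) = 3*cos(14t)*u(t)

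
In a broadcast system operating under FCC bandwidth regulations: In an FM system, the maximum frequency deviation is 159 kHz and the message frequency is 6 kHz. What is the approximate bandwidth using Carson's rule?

Carson's rule: BW = 2*(delta_f + f_m)
= 2*(159 + 6) kHz = 330 kHz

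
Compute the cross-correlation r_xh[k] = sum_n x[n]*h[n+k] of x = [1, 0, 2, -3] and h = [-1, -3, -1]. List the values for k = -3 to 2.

Both sequences indexed from 0 and zero outside their support.
Lags with overlap: k = -3 to 2.
  r_xh[-3] = x[3]*h[0] = 3
  r_xh[-2] = x[2]*h[0] + x[3]*h[1] = 7
  r_xh[-1] = x[1]*h[0] + x[2]*h[1] + x[3]*h[2] = -3
  r_xh[0] = x[0]*h[0] + x[1]*h[1] + x[2]*h[2] = -3
  r_xh[1] = x[0]*h[1] + x[1]*h[2] = -3
  r_xh[2] = x[0]*h[2] = -1
r_xh = [3, 7, -3, -3, -3, -1] (for k = -3, ..., 2)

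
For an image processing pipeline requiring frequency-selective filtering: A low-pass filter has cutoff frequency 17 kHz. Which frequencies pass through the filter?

A low-pass filter passes all frequencies below the cutoff frequency 17 kHz and attenuates higher frequencies.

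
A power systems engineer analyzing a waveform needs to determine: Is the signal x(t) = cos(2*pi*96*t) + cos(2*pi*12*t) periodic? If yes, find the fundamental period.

f1 = 96 Hz, f2 = 12 Hz
Period T1 = 1/96, T2 = 1/12
Ratio T1/T2 = 12/96, which is rational.
The signal is periodic with fundamental period T = 1/GCD(96,12) = 1/12 s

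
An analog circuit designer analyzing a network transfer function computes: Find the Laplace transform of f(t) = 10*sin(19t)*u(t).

Standard pair: sin(wt)*u(t) <-> w/(s^2+w^2)
With w = 19: L{10*sin(19t)*u(t)} = 190/(s^2+361)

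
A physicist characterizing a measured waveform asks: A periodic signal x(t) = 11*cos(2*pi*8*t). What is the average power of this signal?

Average power of A*cos(wt) is A^2/2.
P = 11^2 / 2 = 121/2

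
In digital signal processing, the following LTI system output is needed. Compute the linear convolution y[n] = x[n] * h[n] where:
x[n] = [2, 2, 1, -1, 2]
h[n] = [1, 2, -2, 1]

y[n] = sum_k x[k]*h[n-k]. Output length = len(x) + len(h) - 1 = 5 + 4 - 1 = 8.
y[0] = 2*1 = 2
y[1] = 2*1 + 2*2 = 6
y[2] = 1*1 + 2*2 + 2*-2 = 1
y[3] = -1*1 + 1*2 + 2*-2 + 2*1 = -1
y[4] = 2*1 + -1*2 + 1*-2 + 2*1 = 0
y[5] = 2*2 + -1*-2 + 1*1 = 7
y[6] = 2*-2 + -1*1 = -5
y[7] = 2*1 = 2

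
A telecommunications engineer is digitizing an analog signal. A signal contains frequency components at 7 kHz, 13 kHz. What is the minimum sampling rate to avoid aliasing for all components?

The highest frequency component is f_max = 13 kHz.
Nyquist rate = 2 * f_max = 2 * 13 kHz = 26 kHz.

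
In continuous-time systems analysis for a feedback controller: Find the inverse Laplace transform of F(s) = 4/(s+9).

Standard pair: k/(s+a) <-> k*e^(-at)*u(t)
With k=4, a=9: f(t) = 4*e^(-9t)*u(t)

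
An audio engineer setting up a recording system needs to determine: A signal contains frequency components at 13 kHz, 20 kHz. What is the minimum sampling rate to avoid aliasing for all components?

The highest frequency component is f_max = 20 kHz.
Nyquist rate = 2 * f_max = 2 * 20 kHz = 40 kHz.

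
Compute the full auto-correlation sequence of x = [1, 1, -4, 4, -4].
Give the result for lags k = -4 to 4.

r_xx[k] = sum_m x[m]*x[m+k], indexed from 0, for k = -4 to 4:
  r_xx[-4] = x[4]*x[0] = -4
  r_xx[-3] = x[3]*x[0] + x[4]*x[1] = 0
  r_xx[-2] = x[2]*x[0] + x[3]*x[1] + x[4]*x[2] = 16
  r_xx[-1] = x[1]*x[0] + x[2]*x[1] + x[3]*x[2] + x[4]*x[3] = -35
  r_xx[0] = x[0]*x[0] + x[1]*x[1] + x[2]*x[2] + x[3]*x[3] + x[4]*x[4] = 50
  r_xx[1] = x[0]*x[1] + x[1]*x[2] + x[2]*x[3] + x[3]*x[4] = -35
  r_xx[2] = x[0]*x[2] + x[1]*x[3] + x[2]*x[4] = 16
  r_xx[3] = x[0]*x[3] + x[1]*x[4] = 0
  r_xx[4] = x[0]*x[4] = -4
r_xx = [-4, 0, 16, -35, 50, -35, 16, 0, -4]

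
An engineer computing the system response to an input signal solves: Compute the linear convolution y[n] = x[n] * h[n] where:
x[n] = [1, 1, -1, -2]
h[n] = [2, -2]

y[n] = sum_k x[k]*h[n-k]. Output length = len(x) + len(h) - 1 = 4 + 2 - 1 = 5.
y[0] = 1*2 = 2
y[1] = 1*2 + 1*-2 = 0
y[2] = -1*2 + 1*-2 = -4
y[3] = -2*2 + -1*-2 = -2
y[4] = -2*-2 = 4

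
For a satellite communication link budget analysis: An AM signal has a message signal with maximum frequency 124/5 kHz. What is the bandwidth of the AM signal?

In AM (double-sideband), the bandwidth is twice the message frequency.
BW = 2 * f_m = 2 * 124/5 kHz = 248/5 kHz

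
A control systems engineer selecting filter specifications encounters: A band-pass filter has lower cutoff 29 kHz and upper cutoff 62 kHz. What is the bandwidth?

Bandwidth = f_high - f_low
= 62 kHz - 29 kHz = 33 kHz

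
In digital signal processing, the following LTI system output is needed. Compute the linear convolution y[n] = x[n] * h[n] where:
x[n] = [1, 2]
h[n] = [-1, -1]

y[n] = sum_k x[k]*h[n-k]. Output length = len(x) + len(h) - 1 = 2 + 2 - 1 = 3.
y[0] = 1*-1 = -1
y[1] = 2*-1 + 1*-1 = -3
y[2] = 2*-1 = -2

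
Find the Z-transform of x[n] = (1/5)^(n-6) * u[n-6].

Time-shifting property: if X(z) = Z{x[n]}, then Z{x[n-d]} = z^(-d) * X(z)
X(z) = z/(z - 1/5) for x[n] = (1/5)^n * u[n]
Z{x[n-6]} = z^(-6) * z/(z - 1/5) = z^(-5)/(z - 1/5)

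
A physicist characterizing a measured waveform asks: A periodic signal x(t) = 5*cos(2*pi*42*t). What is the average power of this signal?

Average power of A*cos(wt) is A^2/2.
P = 5^2 / 2 = 25/2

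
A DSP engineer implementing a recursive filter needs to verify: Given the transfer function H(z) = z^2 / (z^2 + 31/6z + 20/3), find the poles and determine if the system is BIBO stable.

Poles are roots of the denominator: z^2 + 31/6z + 20/3 = 0.
Quadratic formula: z = [-(31/6) +/- sqrt((31/6)^2 - 4*(20/3))] / 2
Discriminant = 961/36 - 80/3 = 1/36; sqrt = 1/6.
z = (-31/6 +/- 1/6) / 2 => z = -5/2 or z = -8/3.
|p1| = 5/2, |p2| = 8/3.
For BIBO stability, all poles must lie inside the unit circle (|p| < 1).
System is UNSTABLE since at least one |p| >= 1.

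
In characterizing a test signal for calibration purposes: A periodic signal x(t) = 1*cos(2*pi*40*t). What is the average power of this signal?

Average power of A*cos(wt) is A^2/2.
P = 1^2 / 2 = 1/2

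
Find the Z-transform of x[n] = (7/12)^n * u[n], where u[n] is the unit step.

The Z-transform of a^n * u[n] is z/(z-a) for |z| > |a|.
Here a = 7/12, so X(z) = z/(z - (7/12)) = 12z/(12z - 7)
ROC: |z| > 7/12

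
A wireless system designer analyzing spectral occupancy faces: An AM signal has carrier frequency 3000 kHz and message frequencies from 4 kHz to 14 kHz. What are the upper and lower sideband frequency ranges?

Upper sideband (USB) = fc + [fm_low, fm_high] = 3000 + [4, 14] = [3004, 3014] kHz
Lower sideband (LSB) = fc - [fm_high, fm_low] = 3000 - [14, 4] = [2986, 2996] kHz
Total occupied spectrum: 2986 kHz to 3014 kHz (plus carrier at 3000 kHz)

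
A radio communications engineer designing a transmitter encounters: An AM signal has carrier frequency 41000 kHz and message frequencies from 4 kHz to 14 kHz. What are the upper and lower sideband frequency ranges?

Upper sideband (USB) = fc + [fm_low, fm_high] = 41000 + [4, 14] = [41004, 41014] kHz
Lower sideband (LSB) = fc - [fm_high, fm_low] = 41000 - [14, 4] = [40986, 40996] kHz
Total occupied spectrum: 40986 kHz to 41014 kHz (plus carrier at 41000 kHz)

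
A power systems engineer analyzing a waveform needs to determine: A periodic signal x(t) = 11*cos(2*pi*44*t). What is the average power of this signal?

Average power of A*cos(wt) is A^2/2.
P = 11^2 / 2 = 121/2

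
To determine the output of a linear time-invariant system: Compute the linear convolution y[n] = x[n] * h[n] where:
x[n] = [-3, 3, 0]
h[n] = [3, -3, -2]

y[n] = sum_k x[k]*h[n-k]. Output length = len(x) + len(h) - 1 = 3 + 3 - 1 = 5.
y[0] = -3*3 = -9
y[1] = 3*3 + -3*-3 = 18
y[2] = 0*3 + 3*-3 + -3*-2 = -3
y[3] = 0*-3 + 3*-2 = -6
y[4] = 0*-2 = 0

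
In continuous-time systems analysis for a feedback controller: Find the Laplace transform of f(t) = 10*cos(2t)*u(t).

Standard pair: cos(wt)*u(t) <-> s/(s^2+w^2)
With w = 2: L{10*cos(2t)*u(t)} = 10s/(s^2+4)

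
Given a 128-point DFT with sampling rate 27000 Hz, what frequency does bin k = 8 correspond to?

The frequency of DFT bin k is: f_k = k * f_s / N
f_8 = 8 * 27000 / 128 = 3375/2 Hz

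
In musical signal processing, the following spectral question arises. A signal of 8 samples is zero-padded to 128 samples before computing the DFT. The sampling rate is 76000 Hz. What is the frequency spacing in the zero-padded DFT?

Original DFT: N = 8, resolution = f_s/N = 76000/8 = 9500 Hz
Zero-padded DFT: N = 128, resolution = f_s/N = 76000/128 = 2375/4 Hz
Zero-padding interpolates the spectrum (finer frequency grid)
but does NOT improve the true spectral resolution (ability to resolve close frequencies).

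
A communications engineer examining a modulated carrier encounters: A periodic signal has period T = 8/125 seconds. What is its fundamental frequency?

The fundamental frequency is the reciprocal of the period.
f = 1/T = 1/(8/125) = 125/8 Hz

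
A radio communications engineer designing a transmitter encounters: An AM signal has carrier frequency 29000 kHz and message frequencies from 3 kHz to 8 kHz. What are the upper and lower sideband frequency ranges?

Upper sideband (USB) = fc + [fm_low, fm_high] = 29000 + [3, 8] = [29003, 29008] kHz
Lower sideband (LSB) = fc - [fm_high, fm_low] = 29000 - [8, 3] = [28992, 28997] kHz
Total occupied spectrum: 28992 kHz to 29008 kHz (plus carrier at 29000 kHz)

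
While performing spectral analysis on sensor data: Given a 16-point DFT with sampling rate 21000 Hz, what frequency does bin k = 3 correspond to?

The frequency of DFT bin k is: f_k = k * f_s / N
f_3 = 3 * 21000 / 16 = 7875/2 Hz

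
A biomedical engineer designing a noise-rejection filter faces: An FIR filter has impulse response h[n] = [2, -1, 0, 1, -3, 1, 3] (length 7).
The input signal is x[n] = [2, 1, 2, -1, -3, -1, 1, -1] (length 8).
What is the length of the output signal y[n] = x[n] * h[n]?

For linear convolution, the output length is:
len(y) = len(x) + len(h) - 1 = 8 + 7 - 1 = 14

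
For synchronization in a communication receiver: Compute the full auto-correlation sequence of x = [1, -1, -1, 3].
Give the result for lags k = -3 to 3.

r_xx[k] = sum_m x[m]*x[m+k], indexed from 0, for k = -3 to 3:
  r_xx[-3] = x[3]*x[0] = 3
  r_xx[-2] = x[2]*x[0] + x[3]*x[1] = -4
  r_xx[-1] = x[1]*x[0] + x[2]*x[1] + x[3]*x[2] = -3
  r_xx[0] = x[0]*x[0] + x[1]*x[1] + x[2]*x[2] + x[3]*x[3] = 12
  r_xx[1] = x[0]*x[1] + x[1]*x[2] + x[2]*x[3] = -3
  r_xx[2] = x[0]*x[2] + x[1]*x[3] = -4
  r_xx[3] = x[0]*x[3] = 3
r_xx = [3, -4, -3, 12, -3, -4, 3]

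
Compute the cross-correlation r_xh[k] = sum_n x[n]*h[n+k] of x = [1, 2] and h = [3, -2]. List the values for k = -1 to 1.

Both sequences indexed from 0 and zero outside their support.
Lags with overlap: k = -1 to 1.
  r_xh[-1] = x[1]*h[0] = 6
  r_xh[0] = x[0]*h[0] + x[1]*h[1] = -1
  r_xh[1] = x[0]*h[1] = -2
r_xh = [6, -1, -2] (for k = -1, ..., 1)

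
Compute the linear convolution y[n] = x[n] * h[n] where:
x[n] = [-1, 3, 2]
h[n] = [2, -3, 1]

y[n] = sum_k x[k]*h[n-k]. Output length = len(x) + len(h) - 1 = 3 + 3 - 1 = 5.
y[0] = -1*2 = -2
y[1] = 3*2 + -1*-3 = 9
y[2] = 2*2 + 3*-3 + -1*1 = -6
y[3] = 2*-3 + 3*1 = -3
y[4] = 2*1 = 2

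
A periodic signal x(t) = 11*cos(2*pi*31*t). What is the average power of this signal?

Average power of A*cos(wt) is A^2/2.
P = 11^2 / 2 = 121/2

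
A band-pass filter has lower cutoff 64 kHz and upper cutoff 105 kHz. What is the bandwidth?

Bandwidth = f_high - f_low
= 105 kHz - 64 kHz = 41 kHz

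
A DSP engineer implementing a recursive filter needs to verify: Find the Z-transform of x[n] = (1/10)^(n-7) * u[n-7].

Time-shifting property: if X(z) = Z{x[n]}, then Z{x[n-d]} = z^(-d) * X(z)
X(z) = z/(z - 1/10) for x[n] = (1/10)^n * u[n]
Z{x[n-7]} = z^(-7) * z/(z - 1/10) = z^(-6)/(z - 1/10)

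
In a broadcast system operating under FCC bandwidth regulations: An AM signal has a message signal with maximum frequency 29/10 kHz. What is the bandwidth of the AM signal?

In AM (double-sideband), the bandwidth is twice the message frequency.
BW = 2 * f_m = 2 * 29/10 kHz = 29/5 kHz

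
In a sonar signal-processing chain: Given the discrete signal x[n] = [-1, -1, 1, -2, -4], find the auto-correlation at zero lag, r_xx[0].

The auto-correlation at zero lag r_xx[0] equals the signal energy.
r_xx[0] = sum of x[n]^2 = (-1)^2 + (-1)^2 + 1^2 + (-2)^2 + (-4)^2
= 1 + 1 + 1 + 4 + 16 = 23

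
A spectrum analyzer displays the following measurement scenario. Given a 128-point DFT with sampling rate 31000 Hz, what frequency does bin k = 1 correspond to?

The frequency of DFT bin k is: f_k = k * f_s / N
f_1 = 1 * 31000 / 128 = 3875/16 Hz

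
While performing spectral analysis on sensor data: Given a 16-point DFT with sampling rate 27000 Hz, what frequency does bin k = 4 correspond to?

The frequency of DFT bin k is: f_k = k * f_s / N
f_4 = 4 * 27000 / 16 = 6750 Hz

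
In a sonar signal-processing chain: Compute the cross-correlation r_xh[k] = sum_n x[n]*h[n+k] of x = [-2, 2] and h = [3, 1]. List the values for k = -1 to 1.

Both sequences indexed from 0 and zero outside their support.
Lags with overlap: k = -1 to 1.
  r_xh[-1] = x[1]*h[0] = 6
  r_xh[0] = x[0]*h[0] + x[1]*h[1] = -4
  r_xh[1] = x[0]*h[1] = -2
r_xh = [6, -4, -2] (for k = -1, ..., 1)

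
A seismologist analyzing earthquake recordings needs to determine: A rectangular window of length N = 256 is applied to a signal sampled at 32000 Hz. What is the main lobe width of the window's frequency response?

For a rectangular window of length N,
the main lobe width in frequency is 2*f_s/N.
= 2*32000/256 = 250 Hz
This determines the minimum frequency separation for resolving two sinusoids.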